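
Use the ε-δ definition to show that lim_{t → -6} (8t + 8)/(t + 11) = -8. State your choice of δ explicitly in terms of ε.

δ = min(5/2, (5/32)ε)

Let ε > 0 be given. We want δ > 0 with 0 < |t + 6| < δ ⇒ |(8t + 8)/(t + 11) + 8| < ε.
Combining over a common denominator, (8t + 8)/(t + 11) + 8 = [(8t + 8)·5 − (-40)·(t + 11)] / [5·(t + 11)] = 80(t + 6) / (5(t + 11)).
So |(8t + 8)/(t + 11) + 8| = 80|t + 6| / (5·|t + 11|).
Restrict δ ≤ 5/2. Then |t + 6| < 5/2 gives |t + 11| = |(t + 6) + 5| ≥ 5 − 5/2 = 5/2.
Hence |(8t + 8)/(t + 11) + 8| < 80|t + 6|/(5·(5/2)) = (32/5)|t + 6|, which is < ε once |t + 6| < (5/32)ε.
Take δ = min(5/2, (5/32)ε). Then 0 < |t + 6| < δ forces both bounds, so |(8t + 8)/(t + 11) + 8| < ε.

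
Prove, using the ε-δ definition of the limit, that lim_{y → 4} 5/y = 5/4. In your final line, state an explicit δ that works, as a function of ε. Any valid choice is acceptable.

Suppose ε > 0. We seek δ > 0 such that 0 < |y − 4| < δ implies |5/y − (5/4)| < ε.
|5/y − (5/4)| = 5·|4 − y|/(4·|y|) = 5|y − 4|/(4|y|).
Restrict δ ≤ 2. Then |y − 4| < 2 gives |y| > 2, so 4|y| > 8.
Then |5/y − (5/4)| < 5|y − 4|/8, which is < ε when |y − 4| < (8/5)ε.
Take δ = min(2, (8/5)ε). Then 0 < |y − 4| < δ gives both |y − 4| < 2 and |y − 4| < (8/5)ε, so |5/y − (5/4)| < ε.

δ = min(2, (8/5)ε)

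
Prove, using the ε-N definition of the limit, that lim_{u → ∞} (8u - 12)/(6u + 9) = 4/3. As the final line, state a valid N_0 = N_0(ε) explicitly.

Let ε > 0. We seek N_0 > 0 such that u > N_0 implies |(8u - 12)/(6u + 9) − (4/3)| < ε.
(8u - 12)/(6u + 9) − (4/3) = (6(8u - 12) − 8(6u + 9)) / (6(6u + 9)) = -144/(6(6u + 9)).
For u > 0 we have 6u + 9 > 6u, so |(8u - 12)/(6u + 9) − (4/3)| = 144/(6(6u + 9)) < 144/(6·6u) = 4/u.
Thus |(8u - 12)/(6u + 9) − (4/3)| < ε whenever u > 4/ε.
Take N_0 = 4/ε. If u > N_0 then |(8u - 12)/(6u + 9) − (4/3)| < 4/u < ε.

N_0 = 4/ε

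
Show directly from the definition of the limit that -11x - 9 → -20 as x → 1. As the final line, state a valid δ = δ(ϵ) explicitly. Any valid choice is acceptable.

Let ϵ > 0 be given. We need δ > 0 so that 0 < |x − 1| < δ implies |(-11x - 9) + 20| < ϵ.
Since (-11x - 9) + 20 = -11(x − 1), we have |(-11x - 9) + 20| = 11|x − 1|.
Thus it suffices that |x − 1| < ϵ/11.
Choosing δ = ϵ/11 gives |(-11x - 9) + 20| = 11|x − 1| < ϵ whenever |x − 1| < δ.

δ = ϵ/11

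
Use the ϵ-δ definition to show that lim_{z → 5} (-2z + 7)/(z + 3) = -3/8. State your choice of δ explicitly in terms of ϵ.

Let ϵ > 0 be given. We want δ > 0 with 0 < |z − 5| < δ ⇒ |(-2z + 7)/(z + 3) + 3/8| < ϵ.
Combining over a common denominator, (-2z + 7)/(z + 3) + 3/8 = [(-2z + 7)·8 − (-3)·(z + 3)] / [8·(z + 3)] = -13(z − 5) / (8(z + 3)).
So |(-2z + 7)/(z + 3) + 3/8| = 13|z − 5| / (8·|z + 3|).
Restrict δ ≤ 4. Then |z − 5| < 4 gives |z + 3| = |(z − 5) + 8| ≥ 8 − 4 = 4.
Hence |(-2z + 7)/(z + 3) + 3/8| < 13|z − 5|/(8·4) = (13/32)|z − 5|, which is < ϵ once |z − 5| < (32/13)ϵ.
Take δ = min(4, (32/13)ϵ). Then 0 < |z − 5| < δ forces both bounds, so |(-2z + 7)/(z + 3) + 3/8| < ϵ.

δ = min(4, (32/13)ϵ)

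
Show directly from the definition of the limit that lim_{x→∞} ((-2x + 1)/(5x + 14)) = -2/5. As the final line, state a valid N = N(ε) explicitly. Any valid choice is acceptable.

Fix ε > 0. We seek N > 0 such that x > N implies |(-2x + 1)/(5x + 14) + 2/5| < ε.
(-2x + 1)/(5x + 14) + 2/5 = (5(-2x + 1) − (-2)(5x + 14)) / (5(5x + 14)) = 33/(5(5x + 14)).
For x > 0 we have 5x + 14 > 5x, so |(-2x + 1)/(5x + 14) + 2/5| = 33/(5(5x + 14)) < 33/(5·5x) = (33/25)/x.
Thus |(-2x + 1)/(5x + 14) + 2/5| < ε whenever x > (33/25)/ε.
Take N = (33/25)/ε. If x > N then |(-2x + 1)/(5x + 14) + 2/5| < (33/25)/x < ε.

N = (33/25)/ε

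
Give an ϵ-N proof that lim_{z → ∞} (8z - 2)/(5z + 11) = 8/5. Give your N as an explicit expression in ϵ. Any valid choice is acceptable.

Suppose ϵ > 0. We seek N > 0 such that z > N implies |(8z - 2)/(5z + 11) − (8/5)| < ϵ.
(8z - 2)/(5z + 11) − (8/5) = (5(8z - 2) − 8(5z + 11)) / (5(5z + 11)) = -98/(5(5z + 11)).
For z > 0 we have 5z + 11 > 5z, so |(8z - 2)/(5z + 11) − (8/5)| = 98/(5(5z + 11)) < 98/(5·5z) = (98/25)/z.
Thus |(8z - 2)/(5z + 11) − (8/5)| < ϵ whenever z > (98/25)/ϵ.
Take N = (98/25)/ϵ. If z > N then |(8z - 2)/(5z + 11) − (8/5)| < (98/25)/z < ϵ.

N = (98/25)/ϵ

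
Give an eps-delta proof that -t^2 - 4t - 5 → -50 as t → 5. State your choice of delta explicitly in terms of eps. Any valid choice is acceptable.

delta = min(1, eps/15)

Suppose eps > 0. We want delta > 0 such that 0 < |t − 5| < delta implies |(-t^2 - 4t - 5) + 50| < eps.
(-t^2 - 4t - 5) + 50 = -t^2 - 4t + 45 = (t − 5)(-t - 9).
So |(-t^2 - 4t - 5) + 50| = |t − 5|·|-t - 9|.
Require delta ≤ 1. Then |t − 5| < 1 gives |t| < 6, and by the triangle inequality |-t - 9| ≤ 6 + 9 = 15.
Hence |(-t^2 - 4t - 5) + 50| ≤ 15|t − 5| < eps provided |t − 5| < eps/15.
Choosing delta = min(1, eps/15) ensures both conditions, hence |(-t^2 - 4t - 5) + 50| < eps.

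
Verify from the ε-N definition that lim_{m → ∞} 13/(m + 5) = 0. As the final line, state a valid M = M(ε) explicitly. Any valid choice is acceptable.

Suppose ε > 0. For m ≥ 1, |13/(m + 5) − 0| = 13/(m + 5) ≤ 13/m.
We need 13/m < ε, i.e. m > 13/ε.
Take M = 13/ε. If m > M then |13/(m + 5)| ≤ 13/m < ε.

M = 13/ε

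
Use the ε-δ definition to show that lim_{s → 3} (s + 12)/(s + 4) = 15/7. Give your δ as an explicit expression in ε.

Fix ε > 0. We want δ > 0 with 0 < |s − 3| < δ ⇒ |(s + 12)/(s + 4) − (15/7)| < ε.
Combining over a common denominator, (s + 12)/(s + 4) − (15/7) = [(s + 12)·7 − 15·(s + 4)] / [7·(s + 4)] = -8(s − 3) / (7(s + 4)).
So |(s + 12)/(s + 4) − (15/7)| = 8|s − 3| / (7·|s + 4|).
Require δ ≤ 7/2, so |s + 4| ≥ |7| − |s − 3| > 7 − 7/2 = 7/2.
Hence |(s + 12)/(s + 4) − (15/7)| < 8|s − 3|/(7·(7/2)) = (16/49)|s − 3|, which is < ε once |s − 3| < (49/16)ε.
Take δ = min(7/2, (49/16)ε). Then 0 < |s − 3| < δ forces both bounds, so |(s + 12)/(s + 4) − (15/7)| < ε.

δ = min(7/2, (49/16)ε)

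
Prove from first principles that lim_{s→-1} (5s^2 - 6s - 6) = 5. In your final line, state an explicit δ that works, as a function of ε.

δ = min(1, ε/21)

Let ε > 0 be given. We want δ > 0 such that 0 < |s + 1| < δ implies |(5s^2 - 6s - 6) − 5| < ε.
(5s^2 - 6s - 6) − 5 = 5s^2 - 6s - 11 = (s + 1)(5s - 11).
So |(5s^2 - 6s - 6) − 5| = |s + 1|·|5s - 11|.
Assume first that |s + 1| < 1, so |s| < 2. Then |5s - 11| ≤ 5·2 + 11 = 21.
Hence |(5s^2 - 6s - 6) − 5| ≤ 21|s + 1| < ε provided |s + 1| < ε/21.
Take δ = min(1, ε/21). Then 0 < |s + 1| < δ gives both |s + 1| < 1 and |s + 1| < ε/21, so |(5s^2 - 6s - 6) − 5| < ε.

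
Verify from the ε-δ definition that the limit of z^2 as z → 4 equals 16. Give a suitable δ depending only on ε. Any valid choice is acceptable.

Let ε > 0. We seek δ > 0 with 0 < |z − 4| < δ ⇒ |z^2 − 16| < ε.
Factor: z^2 − 16 = (z − 4)(z + 4), so |z^2 − 16| = |z − 4|·|z + 4|.
Restrict δ ≤ 1. Then |z − 4| < 1 gives |z| < 5, so by the triangle inequality |z + 4| ≤ 5 + 4 = 9.
Hence |z^2 − 16| ≤ 9|z − 4|, which is < ε once |z − 4| < ε/9.
Take δ = min(1, ε/9). If 0 < |z − 4| < δ then both bounds hold and |z^2 − 16| ≤ 9|z − 4| < 9·(ε/9) = ε.

δ = min(1, ε/9)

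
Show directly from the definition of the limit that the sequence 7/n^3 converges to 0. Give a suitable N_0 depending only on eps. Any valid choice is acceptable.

N_0 = (7/eps)^{1/3}

Let eps > 0. For n ≥ 1, |7/n^3 − 0| = 7/n^3.
7/n^3 < eps ⇔ n^3 > 7/eps ⇔ n > (7/eps)^{1/3}.
Take N_0 = (7/eps)^{1/3}. Then n > N_0 implies 7/n^3 < eps.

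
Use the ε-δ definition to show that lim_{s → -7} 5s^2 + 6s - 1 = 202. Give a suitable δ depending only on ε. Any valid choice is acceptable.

δ = min(1, ε/69)

Let ε > 0. We want δ > 0 such that 0 < |s + 7| < δ implies |(5s^2 + 6s - 1) − 202| < ε.
(5s^2 + 6s - 1) − 202 = 5s^2 + 6s - 203 = (s + 7)(5s - 29).
So |(5s^2 + 6s - 1) − 202| = |s + 7|·|5s - 29|.
Assume first that |s + 7| < 1, so |s| < 8. Then |5s - 29| ≤ 5·8 + 29 = 69.
Hence |(5s^2 + 6s - 1) − 202| ≤ 69|s + 7| < ε provided |s + 7| < ε/69.
Take δ = min(1, ε/69). Then 0 < |s + 7| < δ gives both |s + 7| < 1 and |s + 7| < ε/69, so |(5s^2 + 6s - 1) − 202| < ε.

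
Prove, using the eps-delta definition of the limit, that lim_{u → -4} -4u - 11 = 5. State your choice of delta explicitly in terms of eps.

Let eps > 0 be given. We need delta > 0 so that 0 < |u + 4| < delta implies |(-4u - 11) − 5| < eps.
Since (-4u - 11) − 5 = -4(u + 4), we have |(-4u - 11) − 5| = 4|u + 4|.
Thus it suffices that |u + 4| < eps/4.
Choosing delta = eps/4 gives |(-4u - 11) − 5| = 4|u + 4| < eps whenever |u + 4| < delta.

delta = eps/4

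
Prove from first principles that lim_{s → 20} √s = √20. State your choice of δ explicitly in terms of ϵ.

Suppose ϵ > 0. We want δ > 0 such that 0 < |s − 20| < δ implies |√s − √20| < ϵ.
Multiplying by the conjugate, |√s − √20| = |s − 20|/(√s + √20).
Restrict δ ≤ 20 so that |s − 20| < 20 forces s > 0, and then √s + √20 > √20.
Hence |√s − √20| < |s − 20|/√20, which is < ϵ once |s − 20| < √20·ϵ.
Take δ = min(20, √20·ϵ). If 0 < |s − 20| < δ then s > 0 and |√s − √20| < |s − 20|/√20 < ϵ.

δ = min(20, √20·ϵ)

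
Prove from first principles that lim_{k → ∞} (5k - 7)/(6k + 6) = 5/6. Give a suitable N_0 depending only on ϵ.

N_0 = 2/ϵ

Suppose ϵ > 0. For k ≥ 1, |(5k - 7)/(6k + 6) − (5/6)| = |-72|/(6(6k + 6)) = 72/(6(6k + 6)).
Since 6k + 6 ≥ 6k for k ≥ 1, this is ≤ 72/(6·6k) = 2/k.
So |(5k - 7)/(6k + 6) − (5/6)| < ϵ whenever k > 2/ϵ.
Take N_0 = 2/ϵ. If k > N_0 then |(5k - 7)/(6k + 6) − (5/6)| ≤ 2/k < ϵ.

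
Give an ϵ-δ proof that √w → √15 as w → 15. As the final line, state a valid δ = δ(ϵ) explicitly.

δ = min(15, √15·ϵ)

Suppose ϵ > 0. We want δ > 0 such that 0 < |w − 15| < δ implies |√w − √15| < ϵ.
Multiplying by the conjugate, |√w − √15| = |w − 15|/(√w + √15).
Restrict δ ≤ 15 so that |w − 15| < 15 forces w > 0, and then √w + √15 > √15.
Hence |√w − √15| < |w − 15|/√15, which is < ϵ once |w − 15| < √15·ϵ.
Take δ = min(15, √15·ϵ). If 0 < |w − 15| < δ then w > 0 and |√w − √15| < |w − 15|/√15 < ϵ.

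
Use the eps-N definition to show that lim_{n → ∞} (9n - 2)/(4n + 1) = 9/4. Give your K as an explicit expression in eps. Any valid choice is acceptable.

K = (17/16)/eps

Let eps > 0. For n ≥ 1, |(9n - 2)/(4n + 1) − (9/4)| = |-17|/(4(4n + 1)) = 17/(4(4n + 1)).
Since 4n + 1 ≥ 4n for n ≥ 1, this is ≤ 17/(4·4n) = (17/16)/n.
So |(9n - 2)/(4n + 1) − (9/4)| < eps whenever n > (17/16)/eps.
Take K = (17/16)/eps. If n > K then |(9n - 2)/(4n + 1) − (9/4)| ≤ (17/16)/n < eps.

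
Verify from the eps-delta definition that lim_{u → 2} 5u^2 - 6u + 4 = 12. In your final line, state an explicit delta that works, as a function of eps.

Let eps > 0. We want delta > 0 such that 0 < |u − 2| < delta implies |(5u^2 - 6u + 4) − 12| < eps.
(5u^2 - 6u + 4) − 12 = 5u^2 - 6u - 8 = (u − 2)(5u + 4).
So |(5u^2 - 6u + 4) − 12| = |u − 2|·|5u + 4|.
Assume first that |u − 2| < 1, so |u| < 3. Then |5u + 4| ≤ 5·3 + 4 = 19.
Hence |(5u^2 - 6u + 4) − 12| ≤ 19|u − 2| < eps provided |u − 2| < eps/19.
Take delta = min(1, eps/19). Then 0 < |u − 2| < delta gives both |u − 2| < 1 and |u − 2| < eps/19, so |(5u^2 - 6u + 4) − 12| < eps.

delta = min(1, eps/19)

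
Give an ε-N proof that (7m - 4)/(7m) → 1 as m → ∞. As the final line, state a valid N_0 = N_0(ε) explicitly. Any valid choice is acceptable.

Let ε > 0 be given. For m ≥ 1, |(7m - 4)/(7m) − 1| = |-28|/(7(7m)) = 28/(7(7m)).
Since 7m ≥ 7m for m ≥ 1, this is ≤ 28/(7·7m) = (4/7)/m.
So |(7m - 4)/(7m) − 1| < ε whenever m > (4/7)/ε.
Take N_0 = (4/7)/ε. If m > N_0 then |(7m - 4)/(7m) − 1| ≤ (4/7)/m < ε.

N_0 = (4/7)/ε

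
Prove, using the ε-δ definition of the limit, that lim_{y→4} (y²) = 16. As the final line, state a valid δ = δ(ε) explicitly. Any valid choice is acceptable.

δ = min(1, ε/9)

Fix ε > 0. We seek δ > 0 with 0 < |y − 4| < δ ⇒ |y² − 16| < ε.
Factor: y² − 16 = (y − 4)(y + 4), so |y² − 16| = |y − 4|·|y + 4|.
Restrict δ ≤ 1. Then |y − 4| < 1 gives |y| < 5, so by the triangle inequality |y + 4| ≤ 5 + 4 = 9.
Hence |y² − 16| ≤ 9|y − 4|, which is < ε once |y − 4| < ε/9.
Take δ = min(1, ε/9). If 0 < |y − 4| < δ then both bounds hold and |y² − 16| ≤ 9|y − 4| < 9·(ε/9) = ε.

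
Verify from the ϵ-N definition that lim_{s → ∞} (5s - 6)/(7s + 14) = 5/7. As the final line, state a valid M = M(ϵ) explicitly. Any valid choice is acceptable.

M = (16/7)/ϵ

Let ϵ > 0 be given. We seek M > 0 such that s > M implies |(5s - 6)/(7s + 14) − (5/7)| < ϵ.
(5s - 6)/(7s + 14) − (5/7) = (7(5s - 6) − 5(7s + 14)) / (7(7s + 14)) = -112/(7(7s + 14)).
For s > 0 we have 7s + 14 > 7s, so |(5s - 6)/(7s + 14) − (5/7)| = 112/(7(7s + 14)) < 112/(7·7s) = (16/7)/s.
Thus |(5s - 6)/(7s + 14) − (5/7)| < ϵ whenever s > (16/7)/ϵ.
Take M = (16/7)/ϵ. If s > M then |(5s - 6)/(7s + 14) − (5/7)| < (16/7)/s < ϵ.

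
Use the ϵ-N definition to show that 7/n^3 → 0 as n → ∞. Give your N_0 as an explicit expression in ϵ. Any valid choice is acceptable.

N_0 = (7/ϵ)^{1/3}

Fix ϵ > 0. For n ≥ 1, |7/n^3 − 0| = 7/n^3.
7/n^3 < ϵ ⇔ n^3 > 7/ϵ ⇔ n > (7/ϵ)^{1/3}.
Take N_0 = (7/ϵ)^{1/3}. Then n > N_0 implies 7/n^3 < ϵ.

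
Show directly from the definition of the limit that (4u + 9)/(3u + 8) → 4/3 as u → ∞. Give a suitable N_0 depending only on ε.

N_0 = (5/9)/ε

Suppose ε > 0. We seek N_0 > 0 such that u > N_0 implies |(4u + 9)/(3u + 8) − (4/3)| < ε.
(4u + 9)/(3u + 8) − (4/3) = (3(4u + 9) − 4(3u + 8)) / (3(3u + 8)) = -5/(3(3u + 8)).
For u > 0 we have 3u + 8 > 3u, so |(4u + 9)/(3u + 8) − (4/3)| = 5/(3(3u + 8)) < 5/(3·3u) = (5/9)/u.
Thus |(4u + 9)/(3u + 8) − (4/3)| < ε whenever u > (5/9)/ε.
Take N_0 = (5/9)/ε. If u > N_0 then |(4u + 9)/(3u + 8) − (4/3)| < (5/9)/u < ε.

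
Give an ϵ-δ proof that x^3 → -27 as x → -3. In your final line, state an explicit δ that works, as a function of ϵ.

δ = min(1, ϵ/37)

Let ϵ > 0. We seek δ > 0 with 0 < |x + 3| < δ ⇒ |x^3 + 27| < ϵ.
Factor: x^3 + 27 = (x + 3)(x^2 - 3x + 9), so |x^3 + 27| = |x + 3|·|x^2 - 3x + 9|.
Restrict δ ≤ 1. Then |x + 3| < 1 gives |x| < 4, so by the triangle inequality |x^2 - 3x + 9| ≤ 4^2 + 3·4 + 9 = 37.
Hence |x^3 + 27| ≤ 37|x + 3|, which is < ϵ once |x + 3| < ϵ/37.
Take δ = min(1, ϵ/37). If 0 < |x + 3| < δ then both bounds hold and |x^3 + 27| ≤ 37|x + 3| < 37·(ϵ/37) = ϵ.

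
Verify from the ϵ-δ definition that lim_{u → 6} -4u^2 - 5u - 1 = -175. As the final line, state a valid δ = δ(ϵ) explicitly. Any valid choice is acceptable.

δ = min(1, ϵ/57)

Let ϵ > 0 be given. We want δ > 0 such that 0 < |u − 6| < δ implies |(-4u^2 - 5u - 1) + 175| < ϵ.
(-4u^2 - 5u - 1) + 175 = -4u^2 - 5u + 174 = (u − 6)(-4u - 29).
So |(-4u^2 - 5u - 1) + 175| = |u − 6|·|-4u - 29|.
Require δ ≤ 1. Then |u − 6| < 1 gives |u| < 7, and by the triangle inequality |-4u - 29| ≤ 4·7 + 29 = 57.
Hence |(-4u^2 - 5u - 1) + 175| ≤ 57|u − 6| < ϵ provided |u − 6| < ϵ/57.
Take δ = min(1, ϵ/57). Then 0 < |u − 6| < δ gives both |u − 6| < 1 and |u − 6| < ϵ/57, so |(-4u^2 - 5u - 1) + 175| < ϵ.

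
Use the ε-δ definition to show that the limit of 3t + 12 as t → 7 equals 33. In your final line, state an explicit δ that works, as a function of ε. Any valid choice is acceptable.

Fix ε > 0. We need δ > 0 so that 0 < |t − 7| < δ implies |(3t + 12) − 33| < ε.
Since (3t + 12) − 33 = 3(t − 7), we have |(3t + 12) − 33| = 3|t − 7|.
So 3|t − 7| < ε exactly when |t − 7| < ε/3.
Choosing δ = ε/3 gives |(3t + 12) − 33| = 3|t − 7| < ε whenever |t − 7| < δ.

δ = ε/3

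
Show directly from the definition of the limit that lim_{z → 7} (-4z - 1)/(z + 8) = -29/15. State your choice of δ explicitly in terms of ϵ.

Let ϵ > 0 be given. We want δ > 0 with 0 < |z − 7| < δ ⇒ |(-4z - 1)/(z + 8) + 29/15| < ϵ.
Combining over a common denominator, (-4z - 1)/(z + 8) + 29/15 = [(-4z - 1)·15 − (-29)·(z + 8)] / [15·(z + 8)] = -31(z − 7) / (15(z + 8)).
So |(-4z - 1)/(z + 8) + 29/15| = 31|z − 7| / (15·|z + 8|).
Restrict δ ≤ 15/2. Then |z − 7| < 15/2 gives |z + 8| = |(z − 7) + 15| ≥ 15 − 15/2 = 15/2.
Hence |(-4z - 1)/(z + 8) + 29/15| < 31|z − 7|/(15·(15/2)) = (62/225)|z − 7|, which is < ϵ once |z − 7| < (225/62)ϵ.
Take δ = min(15/2, (225/62)ϵ). Then 0 < |z − 7| < δ forces both bounds, so |(-4z - 1)/(z + 8) + 29/15| < ϵ.

δ = min(15/2, (225/62)ϵ)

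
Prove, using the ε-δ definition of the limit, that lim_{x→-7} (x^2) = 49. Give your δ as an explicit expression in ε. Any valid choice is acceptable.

δ = min(2, ε/16)

Fix ε > 0. We seek δ > 0 with 0 < |x + 7| < δ ⇒ |x^2 − 49| < ε.
Factor: x^2 − 49 = (x + 7)(x - 7), so |x^2 − 49| = |x + 7|·|x - 7|.
Impose δ ≤ 2 so that |x| < 9; then |x - 7| ≤ 16.
Hence |x^2 − 49| ≤ 16|x + 7|, which is < ε once |x + 7| < ε/16.
Take δ = min(2, ε/16). If 0 < |x + 7| < δ then both bounds hold and |x^2 − 49| ≤ 16|x + 7| < 16·(ε/16) = ε.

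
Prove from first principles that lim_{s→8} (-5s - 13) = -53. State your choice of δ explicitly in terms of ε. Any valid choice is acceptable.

δ = ε/5

Let ε > 0. We need δ > 0 so that 0 < |s − 8| < δ implies |(-5s - 13) + 53| < ε.
|(-5s - 13) + 53| = |-5s + 40| = 5|s − 8|.
So 5|s − 8| < ε exactly when |s − 8| < ε/5.
Take δ = ε/5. If 0 < |s − 8| < δ then |(-5s - 13) + 53| = 5|s − 8| < 5·(ε/5) = ε.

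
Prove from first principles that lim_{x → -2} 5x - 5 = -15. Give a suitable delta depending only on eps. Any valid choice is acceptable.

delta = eps/5

Suppose eps > 0. We need delta > 0 so that 0 < |x + 2| < delta implies |(5x - 5) + 15| < eps.
Since (5x - 5) + 15 = 5(x + 2), we have |(5x - 5) + 15| = 5|x + 2|.
So 5|x + 2| < eps exactly when |x + 2| < eps/5.
Take delta = eps/5. If 0 < |x + 2| < delta then |(5x - 5) + 15| = 5|x + 2| < 5·(eps/5) = eps.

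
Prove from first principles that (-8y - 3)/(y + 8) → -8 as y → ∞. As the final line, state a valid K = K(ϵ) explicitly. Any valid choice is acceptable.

K = 61/ϵ

Let ϵ > 0. We seek K > 0 such that y > K implies |(-8y - 3)/(y + 8) + 8| < ϵ.
(-8y - 3)/(y + 8) + 8 = ((-8y - 3) − (-8)(y + 8)) / ((y + 8)) = 61/((y + 8)).
For y > 0 we have y + 8 > y, so |(-8y - 3)/(y + 8) + 8| = 61/((y + 8)) < 61/(y) = 61/y.
Thus |(-8y - 3)/(y + 8) + 8| < ϵ whenever y > 61/ϵ.
Take K = 61/ϵ. If y > K then |(-8y - 3)/(y + 8) + 8| < 61/y < ϵ.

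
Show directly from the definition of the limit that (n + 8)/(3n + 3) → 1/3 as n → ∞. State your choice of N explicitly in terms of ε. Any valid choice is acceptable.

Let ε > 0 be given. For n ≥ 1, |(n + 8)/(3n + 3) − (1/3)| = |21|/(3(3n + 3)) = 21/(3(3n + 3)).
Since 3n + 3 ≥ 3n for n ≥ 1, this is ≤ 21/(3·3n) = (7/3)/n.
So |(n + 8)/(3n + 3) − (1/3)| < ε whenever n > (7/3)/ε.
Take N = (7/3)/ε. If n > N then |(n + 8)/(3n + 3) − (1/3)| ≤ (7/3)/n < ε.

N = (7/3)/ε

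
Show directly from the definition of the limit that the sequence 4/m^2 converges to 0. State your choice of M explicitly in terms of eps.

M = (4/eps)^{1/2}

Let eps > 0. For m ≥ 1, |4/m^2 − 0| = 4/m^2.
4/m^2 < eps ⇔ m^2 > 4/eps ⇔ m > (4/eps)^{1/2}.
Take M = (4/eps)^{1/2}. Then m > M implies 4/m^2 < eps.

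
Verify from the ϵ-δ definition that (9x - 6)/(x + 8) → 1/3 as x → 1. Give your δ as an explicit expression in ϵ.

δ = min(9/2, (27/52)ϵ)

Fix ϵ > 0. We want δ > 0 with 0 < |x − 1| < δ ⇒ |(9x - 6)/(x + 8) − (1/3)| < ϵ.
Combining over a common denominator, (9x - 6)/(x + 8) − (1/3) = [(9x - 6)·9 − 3·(x + 8)] / [9·(x + 8)] = 78(x − 1) / (9(x + 8)).
So |(9x - 6)/(x + 8) − (1/3)| = 78|x − 1| / (9·|x + 8|).
Require δ ≤ 9/2, so |x + 8| ≥ |9| − |x − 1| > 9 − 9/2 = 9/2.
Hence |(9x - 6)/(x + 8) − (1/3)| < 78|x − 1|/(9·(9/2)) = (52/27)|x − 1|, which is < ϵ once |x − 1| < (27/52)ϵ.
Take δ = min(9/2, (27/52)ϵ). Then 0 < |x − 1| < δ forces both bounds, so |(9x - 6)/(x + 8) − (1/3)| < ϵ.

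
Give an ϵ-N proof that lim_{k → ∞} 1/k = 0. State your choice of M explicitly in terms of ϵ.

Suppose ϵ > 0. For k ≥ 1, |1/k − 0| = 1/(k) ≤ 1/k.
We need 1/k < ϵ, i.e. k > 1/ϵ.
Take M = 1/ϵ. If k > M then |1/k| ≤ 1/k < ϵ.

M = 1/ϵ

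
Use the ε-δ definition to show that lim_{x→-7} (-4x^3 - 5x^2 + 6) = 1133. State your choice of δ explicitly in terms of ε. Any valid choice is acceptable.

δ = min(1, ε/601)

Fix ε > 0. We want δ > 0 such that 0 < |x + 7| < δ implies |(-4x^3 - 5x^2 + 6) − 1133| < ε.
(-4x^3 - 5x^2 + 6) − 1133 = -4x^3 - 5x^2 - 1127 = (x + 7)(-4x^2 + 23x - 161).
So |(-4x^3 - 5x^2 + 6) − 1133| = |x + 7|·|-4x^2 + 23x - 161|.
Require δ ≤ 1. Then |x + 7| < 1 gives |x| < 8, and by the triangle inequality |-4x^2 + 23x - 161| ≤ 4·8^2 + 23·8 + 161 = 601.
Hence |(-4x^3 - 5x^2 + 6) − 1133| ≤ 601|x + 7| < ε provided |x + 7| < ε/601.
Choosing δ = min(1, ε/601) ensures both conditions, hence |(-4x^3 - 5x^2 + 6) − 1133| < ε.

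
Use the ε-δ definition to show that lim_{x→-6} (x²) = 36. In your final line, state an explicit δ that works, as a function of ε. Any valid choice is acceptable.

δ = min(2, ε/14)

Let ε > 0 be given. We seek δ > 0 with 0 < |x + 6| < δ ⇒ |x² − 36| < ε.
Factor: x² − 36 = (x + 6)(x - 6), so |x² − 36| = |x + 6|·|x - 6|.
Restrict δ ≤ 2. Then |x + 6| < 2 gives |x| < 8, so by the triangle inequality |x - 6| ≤ 8 + 6 = 14.
Hence |x² − 36| ≤ 14|x + 6|, which is < ε once |x + 6| < ε/14.
Take δ = min(2, ε/14). If 0 < |x + 6| < δ then both bounds hold and |x² − 36| ≤ 14|x + 6| < 14·(ε/14) = ε.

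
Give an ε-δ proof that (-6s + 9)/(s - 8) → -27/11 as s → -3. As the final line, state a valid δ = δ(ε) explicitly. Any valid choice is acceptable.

Suppose ε > 0. We want δ > 0 with 0 < |s + 3| < δ ⇒ |(-6s + 9)/(s - 8) + 27/11| < ε.
Combining over a common denominator, (-6s + 9)/(s - 8) + 27/11 = [(-6s + 9)·(-11) − 27·(s - 8)] / [(-11)·(s - 8)] = 39(s + 3) / ((-11)(s - 8)).
So |(-6s + 9)/(s - 8) + 27/11| = 39|s + 3| / (11·|s − 8|).
Require δ ≤ 11/2, so |s − 8| ≥ |-11| − |s + 3| > 11 − 11/2 = 11/2.
Hence |(-6s + 9)/(s - 8) + 27/11| < 39|s + 3|/(11·(11/2)) = (78/121)|s + 3|, which is < ε once |s + 3| < (121/78)ε.
Take δ = min(11/2, (121/78)ε). Then 0 < |s + 3| < δ forces both bounds, so |(-6s + 9)/(s - 8) + 27/11| < ε.

δ = min(11/2, (121/78)ε)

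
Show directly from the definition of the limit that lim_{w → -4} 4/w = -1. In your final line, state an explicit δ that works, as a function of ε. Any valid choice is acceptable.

δ = min(2, 2ε)

Let ε > 0 be given. We seek δ > 0 such that 0 < |w + 4| < δ implies |4/w + 1| < ε.
|4/w + 1| = 4·|-4 − w|/(4·|w|) = 4|w + 4|/(4|w|).
Require δ ≤ 2 so that |w| > 4 − 2 = 2, hence 4|w| > 8.
Then |4/w + 1| < 4|w + 4|/8, which is < ε when |w + 4| < 2ε.
Take δ = min(2, 2ε). Then 0 < |w + 4| < δ gives both |w + 4| < 2 and |w + 4| < 2ε, so |4/w + 1| < ε.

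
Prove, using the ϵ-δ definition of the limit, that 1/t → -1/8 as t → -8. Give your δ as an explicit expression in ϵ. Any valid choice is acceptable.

δ = min(4, 32ϵ)

Fix ϵ > 0. We seek δ > 0 such that 0 < |t + 8| < δ implies |1/t + 1/8| < ϵ.
|1/t + 1/8| = |-8 − t|/(8·|t|) = |t + 8|/(8|t|).
Restrict δ ≤ 4. Then |t + 8| < 4 gives |t| > 4, so 8|t| > 32.
Then |1/t + 1/8| < |t + 8|/32, which is < ϵ when |t + 8| < 32ϵ.
Take δ = min(4, 32ϵ). Then 0 < |t + 8| < δ gives both |t + 8| < 4 and |t + 8| < 32ϵ, so |1/t + 1/8| < ϵ.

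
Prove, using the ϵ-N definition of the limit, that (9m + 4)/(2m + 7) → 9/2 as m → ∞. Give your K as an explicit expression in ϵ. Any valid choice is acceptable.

Let ϵ > 0. For m ≥ 1, |(9m + 4)/(2m + 7) − (9/2)| = |-55|/(2(2m + 7)) = 55/(2(2m + 7)).
Since 2m + 7 ≥ 2m for m ≥ 1, this is ≤ 55/(2·2m) = (55/4)/m.
So |(9m + 4)/(2m + 7) − (9/2)| < ϵ whenever m > (55/4)/ϵ.
Take K = (55/4)/ϵ. If m > K then |(9m + 4)/(2m + 7) − (9/2)| ≤ (55/4)/m < ϵ.

K = (55/4)/ϵ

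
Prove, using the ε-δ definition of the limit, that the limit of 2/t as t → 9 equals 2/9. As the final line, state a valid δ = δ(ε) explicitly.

δ = min(9/2, (81/4)ε)

Let ε > 0. We seek δ > 0 such that 0 < |t − 9| < δ implies |2/t − (2/9)| < ε.
|2/t − (2/9)| = 2·|9 − t|/(9·|t|) = 2|t − 9|/(9|t|).
Restrict δ ≤ 9/2. Then |t − 9| < 9/2 gives |t| > 9/2, so 9|t| > 81/2.
Then |2/t − (2/9)| < 2|t − 9|/(81/2), which is < ε when |t − 9| < (81/4)ε.
Take δ = min(9/2, (81/4)ε). Then 0 < |t − 9| < δ gives both |t − 9| < 9/2 and |t − 9| < (81/4)ε, so |2/t − (2/9)| < ε.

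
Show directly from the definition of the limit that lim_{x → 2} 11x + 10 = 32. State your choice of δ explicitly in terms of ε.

Let ε > 0 be given. We need δ > 0 so that 0 < |x − 2| < δ implies |(11x + 10) − 32| < ε.
|(11x + 10) − 32| = |11x - 22| = 11|x − 2|.
Thus it suffices that |x − 2| < ε/11.
Choosing δ = ε/11 gives |(11x + 10) − 32| = 11|x − 2| < ε whenever |x − 2| < δ.

δ = ε/11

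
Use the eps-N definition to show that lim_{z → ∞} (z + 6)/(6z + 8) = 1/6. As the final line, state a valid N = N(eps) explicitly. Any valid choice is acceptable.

N = (7/9)/eps

Fix eps > 0. We seek N > 0 such that z > N implies |(z + 6)/(6z + 8) − (1/6)| < eps.
(z + 6)/(6z + 8) − (1/6) = (6(z + 6) − (6z + 8)) / (6(6z + 8)) = 28/(6(6z + 8)).
For z > 0 we have 6z + 8 > 6z, so |(z + 6)/(6z + 8) − (1/6)| = 28/(6(6z + 8)) < 28/(6·6z) = (7/9)/z.
Thus |(z + 6)/(6z + 8) − (1/6)| < eps whenever z > (7/9)/eps.
Take N = (7/9)/eps. If z > N then |(z + 6)/(6z + 8) − (1/6)| < (7/9)/z < eps.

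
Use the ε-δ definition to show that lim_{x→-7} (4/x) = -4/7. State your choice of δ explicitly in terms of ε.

Let ε > 0 be given. We seek δ > 0 such that 0 < |x + 7| < δ implies |4/x + 4/7| < ε.
|4/x + 4/7| = 4·|-7 − x|/(7·|x|) = 4|x + 7|/(7|x|).
Require δ ≤ 7/2 so that |x| > 7 − 7/2 = 7/2, hence 7|x| > 49/2.
Then |4/x + 4/7| < 4|x + 7|/(49/2), which is < ε when |x + 7| < (49/8)ε.
Take δ = min(7/2, (49/8)ε). Then 0 < |x + 7| < δ gives both |x + 7| < 7/2 and |x + 7| < (49/8)ε, so |4/x + 4/7| < ε.

δ = min(7/2, (49/8)ε)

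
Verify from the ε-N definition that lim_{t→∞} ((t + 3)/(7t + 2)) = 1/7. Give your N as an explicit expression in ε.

Let ε > 0 be given. We seek N > 0 such that t > N implies |(t + 3)/(7t + 2) − (1/7)| < ε.
(t + 3)/(7t + 2) − (1/7) = (7(t + 3) − (7t + 2)) / (7(7t + 2)) = 19/(7(7t + 2)).
For t > 0 we have 7t + 2 > 7t, so |(t + 3)/(7t + 2) − (1/7)| = 19/(7(7t + 2)) < 19/(7·7t) = (19/49)/t.
Thus |(t + 3)/(7t + 2) − (1/7)| < ε whenever t > (19/49)/ε.
Take N = (19/49)/ε. If t > N then |(t + 3)/(7t + 2) − (1/7)| < (19/49)/t < ε.

N = (19/49)/ε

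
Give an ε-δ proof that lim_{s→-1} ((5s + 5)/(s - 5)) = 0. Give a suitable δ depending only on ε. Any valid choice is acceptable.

δ = min(3, (3/5)ε)

Let ε > 0 be given. We want δ > 0 with 0 < |s + 1| < δ ⇒ |(5s + 5)/(s - 5) − 0| < ε.
Combining over a common denominator, (5s + 5)/(s - 5) − 0 = [(5s + 5)·(-6) − 0·(s - 5)] / [(-6)·(s - 5)] = -30(s + 1) / ((-6)(s - 5)).
So |(5s + 5)/(s - 5) − 0| = 30|s + 1| / (6·|s − 5|).
Require δ ≤ 3, so |s − 5| ≥ |-6| − |s + 1| > 6 − 3 = 3.
Hence |(5s + 5)/(s - 5) − 0| < 30|s + 1|/(6·3) = (5/3)|s + 1|, which is < ε once |s + 1| < (3/5)ε.
Take δ = min(3, (3/5)ε). Then 0 < |s + 1| < δ forces both bounds, so |(5s + 5)/(s - 5) − 0| < ε.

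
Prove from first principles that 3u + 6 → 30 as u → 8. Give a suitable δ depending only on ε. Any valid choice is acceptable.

δ = ε/3

Let ε > 0 be given. We need δ > 0 so that 0 < |u − 8| < δ implies |(3u + 6) − 30| < ε.
|(3u + 6) − 30| = |3u - 24| = 3|u − 8|.
Thus it suffices that |u − 8| < ε/3.
Choosing δ = ε/3 gives |(3u + 6) − 30| = 3|u − 8| < ε whenever |u − 8| < δ.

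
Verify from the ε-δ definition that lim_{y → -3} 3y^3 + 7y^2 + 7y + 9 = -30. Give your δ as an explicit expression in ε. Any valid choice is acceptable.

Let ε > 0 be given. We want δ > 0 such that 0 < |y + 3| < δ implies |(3y^3 + 7y^2 + 7y + 9) + 30| < ε.
(3y^3 + 7y^2 + 7y + 9) + 30 = 3y^3 + 7y^2 + 7y + 39 = (y + 3)(3y^2 - 2y + 13).
So |(3y^3 + 7y^2 + 7y + 9) + 30| = |y + 3|·|3y^2 - 2y + 13|.
Assume first that |y + 3| < 1, so |y| < 4. Then |3y^2 - 2y + 13| ≤ 3·4^2 + 2·4 + 13 = 69.
Hence |(3y^3 + 7y^2 + 7y + 9) + 30| ≤ 69|y + 3| < ε provided |y + 3| < ε/69.
Choosing δ = min(1, ε/69) ensures both conditions, hence |(3y^3 + 7y^2 + 7y + 9) + 30| < ε.

δ = min(1, ε/69)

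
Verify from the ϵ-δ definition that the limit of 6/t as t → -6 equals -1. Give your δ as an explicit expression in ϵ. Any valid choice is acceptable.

δ = min(3, 3ϵ)

Suppose ϵ > 0. We seek δ > 0 such that 0 < |t + 6| < δ implies |6/t + 1| < ϵ.
|6/t + 1| = 6·|-6 − t|/(6·|t|) = 6|t + 6|/(6|t|).
Restrict δ ≤ 3. Then |t + 6| < 3 gives |t| > 3, so 6|t| > 18.
Then |6/t + 1| < 6|t + 6|/18, which is < ϵ when |t + 6| < 3ϵ.
Take δ = min(3, 3ϵ). Then 0 < |t + 6| < δ gives both |t + 6| < 3 and |t + 6| < 3ϵ, so |6/t + 1| < ϵ.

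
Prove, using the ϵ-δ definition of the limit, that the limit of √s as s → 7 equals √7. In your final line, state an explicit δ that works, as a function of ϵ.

δ = min(7, √7·ϵ)

Fix ϵ > 0. We want δ > 0 such that 0 < |s − 7| < δ implies |√s − √7| < ϵ.
Rationalise: √s − √7 = (s − 7)/(√s + √7), so |√s − √7| = |s − 7|/(√s + √7).
Restrict δ ≤ 7 so that |s − 7| < 7 forces s > 0, and then √s + √7 > √7.
Hence |√s − √7| < |s − 7|/√7, which is < ϵ once |s − 7| < √7·ϵ.
Take δ = min(7, √7·ϵ). If 0 < |s − 7| < δ then s > 0 and |√s − √7| < |s − 7|/√7 < ϵ.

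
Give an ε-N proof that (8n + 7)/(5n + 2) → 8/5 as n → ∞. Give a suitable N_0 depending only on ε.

Let ε > 0 be given. For n ≥ 1, |(8n + 7)/(5n + 2) − (8/5)| = |19|/(5(5n + 2)) = 19/(5(5n + 2)).
Since 5n + 2 ≥ 5n for n ≥ 1, this is ≤ 19/(5·5n) = (19/25)/n.
So |(8n + 7)/(5n + 2) − (8/5)| < ε whenever n > (19/25)/ε.
Take N_0 = (19/25)/ε. If n > N_0 then |(8n + 7)/(5n + 2) − (8/5)| ≤ (19/25)/n < ε.

N_0 = (19/25)/ε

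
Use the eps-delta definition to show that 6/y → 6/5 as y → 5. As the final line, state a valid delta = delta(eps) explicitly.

Let eps > 0. We seek delta > 0 such that 0 < |y − 5| < delta implies |6/y − (6/5)| < eps.
|6/y − (6/5)| = 6·|5 − y|/(5·|y|) = 6|y − 5|/(5|y|).
Restrict delta ≤ 5/2. Then |y − 5| < 5/2 gives |y| > 5/2, so 5|y| > 25/2.
Then |6/y − (6/5)| < 6|y − 5|/(25/2), which is < eps when |y − 5| < (25/12)eps.
Take delta = min(5/2, (25/12)eps). Then 0 < |y − 5| < delta gives both |y − 5| < 5/2 and |y − 5| < (25/12)eps, so |6/y − (6/5)| < eps.

delta = min(5/2, (25/12)eps)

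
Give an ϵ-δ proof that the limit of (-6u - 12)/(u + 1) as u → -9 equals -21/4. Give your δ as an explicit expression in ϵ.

Suppose ϵ > 0. We want δ > 0 with 0 < |u + 9| < δ ⇒ |(-6u - 12)/(u + 1) + 21/4| < ϵ.
Combining over a common denominator, (-6u - 12)/(u + 1) + 21/4 = [(-6u - 12)·(-8) − 42·(u + 1)] / [(-8)·(u + 1)] = 6(u + 9) / ((-8)(u + 1)).
So |(-6u - 12)/(u + 1) + 21/4| = 6|u + 9| / (8·|u + 1|).
Restrict δ ≤ 4. Then |u + 9| < 4 gives |u + 1| = |(u + 9) + (-8)| ≥ 8 − 4 = 4.
Hence |(-6u - 12)/(u + 1) + 21/4| < 6|u + 9|/(8·4) = (3/16)|u + 9|, which is < ϵ once |u + 9| < (16/3)ϵ.
Take δ = min(4, (16/3)ϵ). Then 0 < |u + 9| < δ forces both bounds, so |(-6u - 12)/(u + 1) + 21/4| < ϵ.

δ = min(4, (16/3)ϵ)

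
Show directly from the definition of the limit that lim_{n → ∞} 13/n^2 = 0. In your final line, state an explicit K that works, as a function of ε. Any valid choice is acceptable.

K = (13/ε)^{1/2}

Let ε > 0 be given. For n ≥ 1, |13/n^2 − 0| = 13/n^2.
13/n^2 < ε ⇔ n^2 > 13/ε ⇔ n > (13/ε)^{1/2}.
Take K = (13/ε)^{1/2}. Then n > K implies 13/n^2 < ε.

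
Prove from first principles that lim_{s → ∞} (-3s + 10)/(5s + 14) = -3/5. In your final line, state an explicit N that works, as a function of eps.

N = (92/25)/eps

Fix eps > 0. We seek N > 0 such that s > N implies |(-3s + 10)/(5s + 14) + 3/5| < eps.
(-3s + 10)/(5s + 14) + 3/5 = (5(-3s + 10) − (-3)(5s + 14)) / (5(5s + 14)) = 92/(5(5s + 14)).
For s > 0 we have 5s + 14 > 5s, so |(-3s + 10)/(5s + 14) + 3/5| = 92/(5(5s + 14)) < 92/(5·5s) = (92/25)/s.
Thus |(-3s + 10)/(5s + 14) + 3/5| < eps whenever s > (92/25)/eps.
Take N = (92/25)/eps. If s > N then |(-3s + 10)/(5s + 14) + 3/5| < (92/25)/s < eps.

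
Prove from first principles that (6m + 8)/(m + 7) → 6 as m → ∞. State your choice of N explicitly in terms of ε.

N = 34/ε

Let ε > 0. For m ≥ 1, |(6m + 8)/(m + 7) − 6| = |-34|/((m + 7)) = 34/((m + 7)).
Since m + 7 ≥ m for m ≥ 1, this is ≤ 34/(m) = 34/m.
So |(6m + 8)/(m + 7) − 6| < ε whenever m > 34/ε.
Take N = 34/ε. If m > N then |(6m + 8)/(m + 7) − 6| ≤ 34/m < ε.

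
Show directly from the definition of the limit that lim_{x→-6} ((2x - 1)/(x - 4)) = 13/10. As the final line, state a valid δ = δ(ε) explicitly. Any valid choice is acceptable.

Let ε > 0. We want δ > 0 with 0 < |x + 6| < δ ⇒ |(2x - 1)/(x - 4) − (13/10)| < ε.
Combining over a common denominator, (2x - 1)/(x - 4) − (13/10) = [(2x - 1)·(-10) − (-13)·(x - 4)] / [(-10)·(x - 4)] = -7(x + 6) / ((-10)(x - 4)).
So |(2x - 1)/(x - 4) − (13/10)| = 7|x + 6| / (10·|x − 4|).
Require δ ≤ 5, so |x − 4| ≥ |-10| − |x + 6| > 10 − 5 = 5.
Hence |(2x - 1)/(x - 4) − (13/10)| < 7|x + 6|/(10·5) = (7/50)|x + 6|, which is < ε once |x + 6| < (50/7)ε.
Take δ = min(5, (50/7)ε). Then 0 < |x + 6| < δ forces both bounds, so |(2x - 1)/(x - 4) − (13/10)| < ε.

δ = min(5, (50/7)ε)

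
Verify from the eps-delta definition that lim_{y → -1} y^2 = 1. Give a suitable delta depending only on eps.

delta = min(2, eps/4)

Let eps > 0. We seek delta > 0 with 0 < |y + 1| < delta ⇒ |y^2 − 1| < eps.
Factor: y^2 − 1 = (y + 1)(y - 1), so |y^2 − 1| = |y + 1|·|y - 1|.
Restrict delta ≤ 2. Then |y + 1| < 2 gives |y| < 3, so by the triangle inequality |y - 1| ≤ 3 + 1 = 4.
Hence |y^2 − 1| ≤ 4|y + 1|, which is < eps once |y + 1| < eps/4.
Take delta = min(2, eps/4). If 0 < |y + 1| < delta then both bounds hold and |y^2 − 1| ≤ 4|y + 1| < 4·(eps/4) = eps.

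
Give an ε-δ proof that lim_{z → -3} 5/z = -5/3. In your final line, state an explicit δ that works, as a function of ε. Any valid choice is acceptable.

Suppose ε > 0. We seek δ > 0 such that 0 < |z + 3| < δ implies |5/z + 5/3| < ε.
|5/z + 5/3| = 5·|-3 − z|/(3·|z|) = 5|z + 3|/(3|z|).
Require δ ≤ 3/2 so that |z| > 3 − 3/2 = 3/2, hence 3|z| > 9/2.
Then |5/z + 5/3| < 5|z + 3|/(9/2), which is < ε when |z + 3| < (9/10)ε.
Take δ = min(3/2, (9/10)ε). Then 0 < |z + 3| < δ gives both |z + 3| < 3/2 and |z + 3| < (9/10)ε, so |5/z + 5/3| < ε.

δ = min(3/2, (9/10)ε)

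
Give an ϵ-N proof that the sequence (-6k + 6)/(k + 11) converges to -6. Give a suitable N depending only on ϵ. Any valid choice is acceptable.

Let ϵ > 0 be given. For k ≥ 1, |(-6k + 6)/(k + 11) + 6| = |72|/((k + 11)) = 72/((k + 11)).
Since k + 11 ≥ k for k ≥ 1, this is ≤ 72/(k) = 72/k.
So |(-6k + 6)/(k + 11) + 6| < ϵ whenever k > 72/ϵ.
Take N = 72/ϵ. If k > N then |(-6k + 6)/(k + 11) + 6| ≤ 72/k < ϵ.

N = 72/ϵ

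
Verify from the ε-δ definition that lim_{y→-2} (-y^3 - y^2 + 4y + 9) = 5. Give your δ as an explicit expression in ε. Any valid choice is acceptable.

δ = min(2, ε/22)

Suppose ε > 0. We want δ > 0 such that 0 < |y + 2| < δ implies |(-y^3 - y^2 + 4y + 9) − 5| < ε.
(-y^3 - y^2 + 4y + 9) − 5 = -y^3 - y^2 + 4y + 4 = (y + 2)(-y^2 + y + 2).
So |(-y^3 - y^2 + 4y + 9) − 5| = |y + 2|·|-y^2 + y + 2|.
Assume first that |y + 2| < 2, so |y| < 4. Then |-y^2 + y + 2| ≤ 4^2 + 4 + 2 = 22.
Hence |(-y^3 - y^2 + 4y + 9) − 5| ≤ 22|y + 2| < ε provided |y + 2| < ε/22.
Choosing δ = min(2, ε/22) ensures both conditions, hence |(-y^3 - y^2 + 4y + 9) − 5| < ε.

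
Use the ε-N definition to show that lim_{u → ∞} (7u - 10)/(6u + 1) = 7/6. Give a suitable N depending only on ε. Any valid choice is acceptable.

Suppose ε > 0. We seek N > 0 such that u > N implies |(7u - 10)/(6u + 1) − (7/6)| < ε.
(7u - 10)/(6u + 1) − (7/6) = (6(7u - 10) − 7(6u + 1)) / (6(6u + 1)) = -67/(6(6u + 1)).
For u > 0 we have 6u + 1 > 6u, so |(7u - 10)/(6u + 1) − (7/6)| = 67/(6(6u + 1)) < 67/(6·6u) = (67/36)/u.
Thus |(7u - 10)/(6u + 1) − (7/6)| < ε whenever u > (67/36)/ε.
Take N = (67/36)/ε. If u > N then |(7u - 10)/(6u + 1) − (7/6)| < (67/36)/u < ε.

N = (67/36)/ε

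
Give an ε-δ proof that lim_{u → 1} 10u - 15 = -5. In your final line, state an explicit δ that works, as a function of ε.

Fix ε > 0. We need δ > 0 so that 0 < |u − 1| < δ implies |(10u - 15) + 5| < ε.
|(10u - 15) + 5| = |10u - 10| = 10|u − 1|.
Thus it suffices that |u − 1| < ε/10.
Choosing δ = ε/10 gives |(10u - 15) + 5| = 10|u − 1| < ε whenever |u − 1| < δ.

δ = ε/10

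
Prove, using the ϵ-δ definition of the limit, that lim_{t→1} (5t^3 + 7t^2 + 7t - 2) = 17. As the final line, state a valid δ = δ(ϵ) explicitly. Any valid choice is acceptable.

δ = min(1, ϵ/63)

Fix ϵ > 0. We want δ > 0 such that 0 < |t − 1| < δ implies |(5t^3 + 7t^2 + 7t - 2) − 17| < ϵ.
(5t^3 + 7t^2 + 7t - 2) − 17 = 5t^3 + 7t^2 + 7t - 19 = (t − 1)(5t^2 + 12t + 19).
So |(5t^3 + 7t^2 + 7t - 2) − 17| = |t − 1|·|5t^2 + 12t + 19|.
Require δ ≤ 1. Then |t − 1| < 1 gives |t| < 2, and by the triangle inequality |5t^2 + 12t + 19| ≤ 5·2^2 + 12·2 + 19 = 63.
Hence |(5t^3 + 7t^2 + 7t - 2) − 17| ≤ 63|t − 1| < ϵ provided |t − 1| < ϵ/63.
Take δ = min(1, ϵ/63). Then 0 < |t − 1| < δ gives both |t − 1| < 1 and |t − 1| < ϵ/63, so |(5t^3 + 7t^2 + 7t - 2) − 17| < ϵ.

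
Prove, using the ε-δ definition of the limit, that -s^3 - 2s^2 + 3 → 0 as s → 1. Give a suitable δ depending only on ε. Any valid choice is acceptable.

Suppose ε > 0. We want δ > 0 such that 0 < |s − 1| < δ implies |(-s^3 - 2s^2 + 3)| < ε.
(-s^3 - 2s^2 + 3) = -s^3 - 2s^2 + 3 = (s − 1)(-s^2 - 3s - 3).
So |(-s^3 - 2s^2 + 3)| = |s − 1|·|-s^2 - 3s - 3|.
Assume first that |s − 1| < 1, so |s| < 2. Then |-s^2 - 3s - 3| ≤ 2^2 + 3·2 + 3 = 13.
Hence |(-s^3 - 2s^2 + 3)| ≤ 13|s − 1| < ε provided |s − 1| < ε/13.
Choosing δ = min(1, ε/13) ensures both conditions, hence |(-s^3 - 2s^2 + 3)| < ε.

δ = min(1, ε/13)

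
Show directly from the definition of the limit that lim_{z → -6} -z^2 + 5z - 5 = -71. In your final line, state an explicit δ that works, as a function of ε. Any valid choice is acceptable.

Let ε > 0 be given. We want δ > 0 such that 0 < |z + 6| < δ implies |(-z^2 + 5z - 5) + 71| < ε.
(-z^2 + 5z - 5) + 71 = -z^2 + 5z + 66 = (z + 6)(-z + 11).
So |(-z^2 + 5z - 5) + 71| = |z + 6|·|-z + 11|.
Assume first that |z + 6| < 1, so |z| < 7. Then |-z + 11| ≤ 7 + 11 = 18.
Hence |(-z^2 + 5z - 5) + 71| ≤ 18|z + 6| < ε provided |z + 6| < ε/18.
Choosing δ = min(1, ε/18) ensures both conditions, hence |(-z^2 + 5z - 5) + 71| < ε.

δ = min(1, ε/18)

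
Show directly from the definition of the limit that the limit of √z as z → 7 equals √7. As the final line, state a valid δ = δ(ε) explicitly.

δ = min(7, √7·ε)

Fix ε > 0. We want δ > 0 such that 0 < |z − 7| < δ implies |√z − √7| < ε.
Rationalise: √z − √7 = (z − 7)/(√z + √7), so |√z − √7| = |z − 7|/(√z + √7).
Restrict δ ≤ 7 so that |z − 7| < 7 forces z > 0, and then √z + √7 > √7.
Hence |√z − √7| < |z − 7|/√7, which is < ε once |z − 7| < √7·ε.
Take δ = min(7, √7·ε). If 0 < |z − 7| < δ then z > 0 and |√z − √7| < |z − 7|/√7 < ε.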